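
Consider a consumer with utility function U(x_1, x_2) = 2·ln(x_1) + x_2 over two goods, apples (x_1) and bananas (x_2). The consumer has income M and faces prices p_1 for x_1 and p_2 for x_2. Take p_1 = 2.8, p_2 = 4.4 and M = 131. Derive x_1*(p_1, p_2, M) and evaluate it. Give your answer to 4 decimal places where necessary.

x_1* = 3.1429

Set MRS = p_1/p_2: (2/x_1)/1 = p_1/p_2.
So x_1*(p_1,p_2) = 2·p_2/p_1, independent of income; and x_2* = (M − 2·p_2)/p_2.
At the given prices: x_1* = 2·4.4/2.8 = 3.1429.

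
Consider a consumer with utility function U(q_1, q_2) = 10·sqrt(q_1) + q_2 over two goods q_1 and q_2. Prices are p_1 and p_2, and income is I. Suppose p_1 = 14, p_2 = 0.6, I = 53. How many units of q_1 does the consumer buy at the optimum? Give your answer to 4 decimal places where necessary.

q_1* = 0.0459

Plugging in: q_1* = (5·0.6/14)² = 0.0459.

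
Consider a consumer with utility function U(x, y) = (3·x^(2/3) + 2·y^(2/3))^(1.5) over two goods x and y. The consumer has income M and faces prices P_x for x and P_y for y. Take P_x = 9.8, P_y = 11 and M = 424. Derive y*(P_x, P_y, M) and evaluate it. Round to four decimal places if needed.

y* = 7.339

MU_x ∝ 3·x^(-1/3), MU_y ∝ 2·y^(-1/3), so MRS = (3/2)·(y/x)^(1/3) = P_x/P_y.
Solve for the ratio: y/x = [(2/3)·P_x/P_y]^(3).
Substitute y = (y/x)·x into the budget: x* = M/(P_x + P_y·(y/x)).
Numerically y/x = 0.20952, so x* = 424/(9.8 + 11·0.20952) = 35.0276 and y* = 0.20952·35.0276 = 7.339.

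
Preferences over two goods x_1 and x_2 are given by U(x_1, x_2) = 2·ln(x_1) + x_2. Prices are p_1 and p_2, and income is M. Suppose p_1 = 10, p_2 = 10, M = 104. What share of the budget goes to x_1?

MU_x_1 = 2/x_1, MU_x_2 = 1. Tangency: 2/x_1 = p_1/p_2.
So x_1*(p_1,p_2) = 2·p_2/p_1, independent of income; and x_2* = (M − 2·p_2)/p_2.
At the given prices: x_1* = 2·10/10 = 2, and x_2* = 8.4.
Expenditure on x_1: 10·2 = 20; share = 0.1923.

share on x_1 = 0.1923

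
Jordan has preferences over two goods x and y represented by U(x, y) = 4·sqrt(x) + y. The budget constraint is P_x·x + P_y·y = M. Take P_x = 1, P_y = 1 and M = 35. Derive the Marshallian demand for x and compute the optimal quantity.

MU_x = 2/√x, MU_y = 1. Tangency: 2/√x = P_x/P_y.
Solve: √x = 2·P_y/P_x, so x*(P_x,P_y) = (2·P_y/P_x)², and y* = (M − P_x·x*)/P_y.
Plugging in: x* = (2·1/1)² = 4.

x* = 4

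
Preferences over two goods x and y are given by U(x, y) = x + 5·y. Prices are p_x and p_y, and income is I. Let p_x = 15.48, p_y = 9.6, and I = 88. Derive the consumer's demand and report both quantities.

x* = 0, y* = 9.1667

Linear utility — the consumer picks whichever good has higher MU/price: 1/15.48 = 0.0646 vs 5/9.6 = 0.5208.
y gives more utility per dollar, so spend all income on y: y* = I/p_y, x* = 0.
Numerically: x* = 0, y* = 9.1667.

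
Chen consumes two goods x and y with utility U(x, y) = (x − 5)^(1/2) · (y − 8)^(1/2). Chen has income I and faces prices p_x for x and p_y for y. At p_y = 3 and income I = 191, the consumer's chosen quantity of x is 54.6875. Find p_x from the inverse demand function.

p_x = 1.6

MRS = (y−8)/(x−5). Tangency with p_x/p_y gives y−8 = (p_x/p_y)·(x−5).
After buying the subsistence bundle (5, 8), a share 0.5 of the remaining income goes to x: x* = 5 + 0.5·(I − 5p_x − 8p_y)/p_x.
Set x* = 54.6875 in the demand function and solve for p_x: p_x = 1.6.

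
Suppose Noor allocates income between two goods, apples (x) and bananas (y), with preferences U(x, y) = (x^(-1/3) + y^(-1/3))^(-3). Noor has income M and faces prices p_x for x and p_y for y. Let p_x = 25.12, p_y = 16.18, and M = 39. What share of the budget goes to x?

From the CES first-order condition, (y/x)^(4/3) = p_x/p_y.
Hence y/x = (p_x/p_y)^(1/(4/3)), i.e. raised to the 0.75 power.
With the ratio pinned down, the budget gives x* = M/(p_x + p_y·(y/x)) and y* = (y/x)·x*.
Numerically y/x = 1.390852, so x* = 39/(25.12 + 16.18·1.390852) = 0.8189 and y* = 1.390852·0.8189 = 1.139.
Expenditure on x: 25.12·0.8189 = 20.5711; share = 0.5275.

share on x = 0.5275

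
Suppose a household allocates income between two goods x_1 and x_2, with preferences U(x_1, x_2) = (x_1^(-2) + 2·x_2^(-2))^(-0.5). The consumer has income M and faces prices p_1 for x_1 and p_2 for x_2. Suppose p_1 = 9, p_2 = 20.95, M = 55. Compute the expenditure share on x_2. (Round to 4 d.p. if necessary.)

share on x_2 = 0.6888

MRS = MU_x_1/MU_x_2 = (1/2)·(x_2/x_1)^(3). Set equal to p_1/p_2.
Hence x_2/x_1 = (2·p_1/p_2)^(1/(3)), i.e. raised to the 1/3 power.
Substitute x_2 = (x_2/x_1)·x_1 into the budget: x_1* = M/(p_1 + p_2·(x_2/x_1)).
Numerically x_2/x_1 = 0.950669, so x_1* = 55/(9 + 20.95·0.950669) = 1.902 and x_2* = 0.950669·1.902 = 1.8082.
Expenditure on x_2: 20.95·1.8082 = 37.8818; share = 0.6888.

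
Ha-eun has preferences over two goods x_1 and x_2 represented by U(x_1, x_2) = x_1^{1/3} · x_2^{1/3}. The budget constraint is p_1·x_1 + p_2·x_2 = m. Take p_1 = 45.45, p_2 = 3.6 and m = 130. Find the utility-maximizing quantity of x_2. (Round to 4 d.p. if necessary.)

x_2* = 18.0556

MU_x_1/MU_x_2 = (1/3·x_2)/(1/3·x_1); tangency sets this equal to p_1/p_2.
Rearranging, p_2·x_2 = p_1·x_1. Substituting into the budget gives p_1·x_1·(1 + 1) = m.
Demand: x_1*(p_1,p_2,m) = 0.5·m/p_1 and x_2* = 0.5·m/p_2.
At p_1=45.45, p_2=3.6, m=130: x_2* = 0.5·130/3.6 = 18.0556.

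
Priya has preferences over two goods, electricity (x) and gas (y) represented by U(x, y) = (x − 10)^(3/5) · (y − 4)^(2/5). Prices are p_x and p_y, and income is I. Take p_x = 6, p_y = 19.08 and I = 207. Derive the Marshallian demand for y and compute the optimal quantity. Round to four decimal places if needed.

y* = 5.4818

This is Cobb-Douglas in (x−10, y−4): tangency gives 0.6·p_y·(y−4) = 0.4·p_x·(x−10).
Substituting into the budget: x* = 10 + 0.6·(I − 10·p_x − 4·p_y)/p_x, and y* = 4 + 0.4·(…)/p_y.
Discretionary income = 207 − 10·6 − 4·19.08 = 70.68; y* = 4 + 0.4·70.68/19.08 = 5.4818.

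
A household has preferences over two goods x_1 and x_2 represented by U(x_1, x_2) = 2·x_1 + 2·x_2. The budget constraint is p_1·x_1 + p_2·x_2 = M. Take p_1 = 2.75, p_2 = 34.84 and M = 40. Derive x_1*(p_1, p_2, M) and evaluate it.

Linear utility — the consumer picks whichever good has higher MU/price: 2/2.75 = 0.7273 vs 2/34.84 = 0.0574.
x_1 gives more utility per dollar, so spend all income on x_1: x_1* = M/p_1, x_2* = 0.
Numerically: x_1* = 14.5455, x_2* = 0.

x_1* = 14.5455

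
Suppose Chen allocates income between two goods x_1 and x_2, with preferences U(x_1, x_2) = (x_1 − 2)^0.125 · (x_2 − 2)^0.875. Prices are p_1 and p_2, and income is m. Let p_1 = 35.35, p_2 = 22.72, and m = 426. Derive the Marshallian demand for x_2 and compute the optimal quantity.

x_2* = 13.9334

MRS = (1/7)·(x_2−2)/(x_1−2). Tangency with p_1/p_2 gives x_2−2 = 7·(p_1/p_2)·(x_1−2).
After buying the subsistence bundle (2, 2), a share 0.125 of the remaining income goes to x_1: x_1* = 2 + 0.125·(m − 2p_1 − 2p_2)/p_1.
Discretionary income = 426 − 2·35.35 − 2·22.72 = 309.86; x_2* = 2 + 0.875·309.86/22.72 = 13.9334.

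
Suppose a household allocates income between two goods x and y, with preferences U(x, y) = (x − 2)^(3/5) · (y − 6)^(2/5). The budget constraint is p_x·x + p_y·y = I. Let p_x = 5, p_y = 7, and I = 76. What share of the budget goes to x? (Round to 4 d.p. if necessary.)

share on x = 0.3211

Let x' = x−2, y' = y−6. MRS = (3/2)·y'/x' = p_x/p_y.
Substituting into the budget: x* = 2 + 0.6·(I − 2·p_x − 6·p_y)/p_x, and y* = 6 + 0.4·(…)/p_y.
Discretionary income = 76 − 2·5 − 6·7 = 24; x* = 2 + 0.6·24/5 = 4.88; y* = 6 + 0.4·24/7 = 7.3714.
Expenditure on x: 5·4.88 = 24.4; share = 0.3211.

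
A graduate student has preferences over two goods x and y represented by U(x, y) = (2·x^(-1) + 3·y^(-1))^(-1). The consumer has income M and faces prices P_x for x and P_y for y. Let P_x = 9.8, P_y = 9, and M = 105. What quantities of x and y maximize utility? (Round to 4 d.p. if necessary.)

x* = 4.9291, y* = 6.2995

MRS = MU_x/MU_y = (2/3)·(y/x)^(2). Set equal to P_x/P_y.
Hence y/x = ((3/2)·P_x/P_y)^(1/(2)), i.e. raised to the 0.5 power.
With the ratio pinned down, the budget gives x* = M/(P_x + P_y·(y/x)) and y* = (y/x)·x*.
Numerically y/x = 1.278019, so x* = 105/(9.8 + 9·1.278019) = 4.9291 and y* = 1.278019·4.9291 = 6.2995.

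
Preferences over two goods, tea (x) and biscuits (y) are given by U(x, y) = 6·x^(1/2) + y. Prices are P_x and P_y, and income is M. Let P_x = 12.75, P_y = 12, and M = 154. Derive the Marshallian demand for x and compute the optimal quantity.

x* = 7.9723

Utility is quasi-linear in y; the FOC for x is 3/√x = P_x/P_y.
Thus x* = (3·P_y/P_x)² — independent of M — with the rest of income spent on y.
Plugging in: x* = (3·12/12.75)² = 7.9723.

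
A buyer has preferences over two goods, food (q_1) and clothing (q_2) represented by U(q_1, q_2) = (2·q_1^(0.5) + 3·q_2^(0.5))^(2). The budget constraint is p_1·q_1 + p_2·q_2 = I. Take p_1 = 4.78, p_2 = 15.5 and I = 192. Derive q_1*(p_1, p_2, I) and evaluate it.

From the CES first-order condition, (2/3)·(q_2/q_1)^(0.5) = p_1/p_2.
Solve for the ratio: q_2/q_1 = [(3/2)·p_1/p_2]^(2).
With the ratio pinned down, the budget gives q_1* = I/(p_1 + p_2·(q_2/q_1)) and q_2* = (q_2/q_1)·q_1*.
Numerically q_2/q_1 = 0.213981, so q_1* = 192/(4.78 + 15.5·0.213981) = 23.7134.

q_1* = 23.7134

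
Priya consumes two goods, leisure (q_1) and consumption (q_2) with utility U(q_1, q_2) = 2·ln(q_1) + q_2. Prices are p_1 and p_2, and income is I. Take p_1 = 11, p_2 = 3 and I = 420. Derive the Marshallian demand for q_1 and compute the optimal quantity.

So q_1*(p_1,p_2) = 2·p_2/p_1, independent of income; and q_2* = (I − 2·p_2)/p_2.
At the given prices: q_1* = 2·3/11 = 0.5455.

q_1* = 0.5455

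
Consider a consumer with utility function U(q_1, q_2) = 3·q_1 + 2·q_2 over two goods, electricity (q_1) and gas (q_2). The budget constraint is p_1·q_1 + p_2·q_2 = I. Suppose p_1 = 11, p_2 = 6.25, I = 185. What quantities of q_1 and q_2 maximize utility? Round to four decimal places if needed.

q_1* = 0, q_2* = 29.6

q_2 gives more utility per dollar, so spend all income on q_2: q_2* = I/p_2, q_1* = 0.
Numerically: q_1* = 0, q_2* = 29.6.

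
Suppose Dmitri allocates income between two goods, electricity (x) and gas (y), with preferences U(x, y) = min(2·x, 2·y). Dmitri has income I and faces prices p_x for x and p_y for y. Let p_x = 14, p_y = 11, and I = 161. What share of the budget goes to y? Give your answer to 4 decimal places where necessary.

Leontief preferences: the optimum is at the kink where x/2 = y/2, i.e. y = x.
Budget: p_x·x + p_y·x = I, so (2·p_x + 2·p_y)·x = 2·I.
Demand: x*(p_x,p_y,I) = 2·I/(2·p_x + 2·p_y), y* = 2·I/(2·p_x + 2·p_y).
Here 2·14 + 2·11 = 50, giving x* = 6.44 and y* = 6.44.
Expenditure on y: 11·6.44 = 70.84; share = 0.44.

share on y = 0.44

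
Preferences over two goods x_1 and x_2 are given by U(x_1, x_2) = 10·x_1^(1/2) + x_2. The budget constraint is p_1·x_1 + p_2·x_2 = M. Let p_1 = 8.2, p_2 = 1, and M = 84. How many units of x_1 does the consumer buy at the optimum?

Plugging in: x_1* = (5·1/8.2)² = 0.3718.

x_1* = 0.3718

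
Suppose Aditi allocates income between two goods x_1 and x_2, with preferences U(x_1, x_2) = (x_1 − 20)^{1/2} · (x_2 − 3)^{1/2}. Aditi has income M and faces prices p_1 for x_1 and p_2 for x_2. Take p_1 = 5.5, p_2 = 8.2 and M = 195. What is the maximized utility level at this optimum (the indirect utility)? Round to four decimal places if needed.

Let x_1' = x_1−20, x_2' = x_2−3. MRS = x_2'/x_1' = p_1/p_2.
Substituting into the budget: x_1* = 20 + 0.5·(M − 20·p_1 − 3·p_2)/p_1, and x_2* = 3 + 0.5·(…)/p_2.
Discretionary income = 195 − 20·5.5 − 3·8.2 = 60.4; x_1* = 20 + 0.5·60.4/5.5 = 25.4909; x_2* = 3 + 0.5·60.4/8.2 = 6.6829.
Utility at the optimum: U(25.4909, 6.6829) = 4.497.

V = 4.497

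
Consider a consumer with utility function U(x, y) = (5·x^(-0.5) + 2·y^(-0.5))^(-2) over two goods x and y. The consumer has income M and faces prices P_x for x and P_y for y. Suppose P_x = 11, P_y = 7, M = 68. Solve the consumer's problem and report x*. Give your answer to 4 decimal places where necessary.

x* = 4.214

From the CES first-order condition, (5/2)·(y/x)^(1.5) = P_x/P_y.
Hence y/x = ((2/5)·P_x/P_y)^(1/(1.5)), i.e. raised to the 2/3 power.
Substitute y = (y/x)·x into the budget: x* = M/(P_x + P_y·(y/x)).
Numerically y/x = 0.733787, so x* = 68/(11 + 7·0.733787) = 4.214.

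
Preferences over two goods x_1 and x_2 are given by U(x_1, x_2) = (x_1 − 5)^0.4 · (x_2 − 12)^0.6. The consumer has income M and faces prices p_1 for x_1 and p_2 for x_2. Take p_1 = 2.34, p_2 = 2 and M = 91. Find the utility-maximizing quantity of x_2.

Let x_1' = x_1−5, x_2' = x_2−12. MRS = (2/3)·x_2'/x_1' = p_1/p_2.
After buying the subsistence bundle (5, 12), a share 0.4 of the remaining income goes to x_1: x_1* = 5 + 0.4·(M − 5p_1 − 12p_2)/p_1.
Discretionary income = 91 − 5·2.34 − 12·2 = 55.3; x_2* = 12 + 0.6·55.3/2 = 28.59.

x_2* = 28.59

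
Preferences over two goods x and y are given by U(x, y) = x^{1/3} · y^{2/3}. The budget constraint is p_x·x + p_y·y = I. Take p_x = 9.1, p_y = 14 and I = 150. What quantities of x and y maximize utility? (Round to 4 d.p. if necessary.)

MU_x/MU_y = (1/3·y)/(2/3·x); tangency sets this equal to p_x/p_y.
Rearranging, p_y·y = 2·p_x·x. Substituting into the budget gives p_x·x·(1 + 2) = I.
Demand: x*(p_x,p_y,I) = 1/3·I/p_x and y* = 2/3·I/p_y.
At p_x=9.1, p_y=14, I=150: x* = 1/3·150/9.1 = 5.4945, y* = 7.1429.

x* = 5.4945, y* = 7.1429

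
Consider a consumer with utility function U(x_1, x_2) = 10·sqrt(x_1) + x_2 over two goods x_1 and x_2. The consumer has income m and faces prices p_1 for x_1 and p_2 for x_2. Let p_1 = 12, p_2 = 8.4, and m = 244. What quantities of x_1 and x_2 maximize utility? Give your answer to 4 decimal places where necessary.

MU_x_1 = 5/√x_1, MU_x_2 = 1. Tangency: 5/√x_1 = p_1/p_2.
Solve: √x_1 = 5·p_2/p_1, so x_1*(p_1,p_2) = (5·p_2/p_1)², and x_2* = (m − p_1·x_1*)/p_2.
Plugging in: x_1* = (5·8.4/12)² = 12.25, x_2* = 11.5476.

x_1* = 12.25, x_2* = 11.5476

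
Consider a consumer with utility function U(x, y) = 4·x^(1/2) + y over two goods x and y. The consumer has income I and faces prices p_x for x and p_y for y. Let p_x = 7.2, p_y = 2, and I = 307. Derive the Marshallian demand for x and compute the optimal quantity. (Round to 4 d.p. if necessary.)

MU_x = 2/√x, MU_y = 1. Tangency: 2/√x = p_x/p_y.
Solve: √x = 2·p_y/p_x, so x*(p_x,p_y) = (2·p_y/p_x)², and y* = (I − p_x·x*)/p_y.
Plugging in: x* = (2·2/7.2)² = 0.3086.

x* = 0.3086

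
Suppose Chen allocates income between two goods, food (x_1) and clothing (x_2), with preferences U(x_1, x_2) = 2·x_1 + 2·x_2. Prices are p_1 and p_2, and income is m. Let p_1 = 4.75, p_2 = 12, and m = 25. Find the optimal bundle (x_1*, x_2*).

Linear utility — the consumer picks whichever good has higher MU/price: 2/4.75 = 0.4211 vs 2/12 = 0.1667.
x_1 gives more utility per dollar, so spend all income on x_1: x_1* = m/p_1, x_2* = 0.
Numerically: x_1* = 5.2632, x_2* = 0.

x_1* = 5.2632, x_2* = 0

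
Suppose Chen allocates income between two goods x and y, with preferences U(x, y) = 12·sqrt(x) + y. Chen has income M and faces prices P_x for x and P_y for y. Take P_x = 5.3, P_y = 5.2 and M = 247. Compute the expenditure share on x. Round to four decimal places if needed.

share on x = 0.7436

Thus x* = (6·P_y/P_x)² — independent of M — with the rest of income spent on y.
Plugging in: x* = (6·5.2/5.3)² = 34.6543, y* = 12.1792.
Expenditure on x: 5.3·34.6543 = 183.6679; share = 0.7436.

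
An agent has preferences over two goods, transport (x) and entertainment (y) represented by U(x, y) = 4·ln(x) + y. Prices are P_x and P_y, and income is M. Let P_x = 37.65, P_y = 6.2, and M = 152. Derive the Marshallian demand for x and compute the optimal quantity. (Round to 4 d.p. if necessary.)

x* = 0.6587

MU_x = 4/x, MU_y = 1. Tangency: 4/x = P_x/P_y.
So x*(P_x,P_y) = 4·P_y/P_x, independent of income; and y* = (M − 4·P_y)/P_y.
At the given prices: x* = 4·6.2/37.65 = 0.6587.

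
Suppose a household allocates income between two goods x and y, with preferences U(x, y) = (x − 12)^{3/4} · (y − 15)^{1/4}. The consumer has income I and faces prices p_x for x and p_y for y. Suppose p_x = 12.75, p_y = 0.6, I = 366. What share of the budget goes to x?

share on x = 0.8361

This is Cobb-Douglas in (x−12, y−15): tangency gives 0.75·p_y·(y−15) = 0.25·p_x·(x−12).
Substituting into the budget: x* = 12 + 0.75·(I − 12·p_x − 15·p_y)/p_x, and y* = 15 + 0.25·(…)/p_y.
Discretionary income = 366 − 12·12.75 − 15·0.6 = 204; x* = 12 + 0.75·204/12.75 = 24; y* = 15 + 0.25·204/0.6 = 100.
Expenditure on x: 12.75·24 = 306; share = 0.8361.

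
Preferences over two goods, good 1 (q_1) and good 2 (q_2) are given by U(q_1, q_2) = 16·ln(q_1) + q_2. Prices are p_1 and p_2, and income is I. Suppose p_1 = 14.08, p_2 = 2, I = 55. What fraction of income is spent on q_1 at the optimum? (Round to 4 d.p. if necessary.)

share on q_1 = 0.5818

MU_q_1 = 16/q_1, MU_q_2 = 1. Tangency: 16/q_1 = p_1/p_2.
So q_1*(p_1,p_2) = 16·p_2/p_1, independent of income; and q_2* = (I − 16·p_2)/p_2.
At the given prices: q_1* = 16·2/14.08 = 2.2727, and q_2* = 11.5.
Expenditure on q_1: 14.08·2.2727 = 32; share = 0.5818.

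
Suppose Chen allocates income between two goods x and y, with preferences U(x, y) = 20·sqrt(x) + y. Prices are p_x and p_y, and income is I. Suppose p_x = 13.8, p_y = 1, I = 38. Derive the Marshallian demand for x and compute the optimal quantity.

MU_x = 10/√x, MU_y = 1. Tangency: 10/√x = p_x/p_y.
Solve: √x = 10·p_y/p_x, so x*(p_x,p_y) = (10·p_y/p_x)², and y* = (I − p_x·x*)/p_y.
Plugging in: x* = (10·1/13.8)² = 0.5251.

x* = 0.5251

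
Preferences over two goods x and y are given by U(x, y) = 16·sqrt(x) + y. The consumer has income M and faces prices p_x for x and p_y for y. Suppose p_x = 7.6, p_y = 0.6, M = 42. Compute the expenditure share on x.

share on x = 0.0722

MU_x = 8/√x, MU_y = 1. Tangency: 8/√x = p_x/p_y.
Thus x* = (8·p_y/p_x)² — independent of M — with the rest of income spent on y.
Plugging in: x* = (8·0.6/7.6)² = 0.3989, y* = 64.9474.
Expenditure on x: 7.6·0.3989 = 3.0316; share = 0.0722.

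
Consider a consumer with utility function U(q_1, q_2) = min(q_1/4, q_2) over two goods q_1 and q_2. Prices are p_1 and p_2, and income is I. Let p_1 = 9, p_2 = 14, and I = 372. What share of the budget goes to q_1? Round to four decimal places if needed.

Here 4·9 + 14 = 50, giving q_1* = 29.76 and q_2* = 7.44.
Expenditure on q_1: 9·29.76 = 267.84; share = 0.72.

share on q_1 = 0.72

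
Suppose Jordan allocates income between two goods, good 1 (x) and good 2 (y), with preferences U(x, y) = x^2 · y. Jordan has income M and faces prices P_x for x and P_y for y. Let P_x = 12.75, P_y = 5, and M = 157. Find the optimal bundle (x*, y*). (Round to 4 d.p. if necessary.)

Demand: x*(P_x,P_y,M) = 2/3·M/P_x and y* = 1/3·M/P_y.
At P_x=12.75, P_y=5, M=157: x* = 2/3·157/12.75 = 8.2092, y* = 10.4667.

x* = 8.2092, y* = 10.4667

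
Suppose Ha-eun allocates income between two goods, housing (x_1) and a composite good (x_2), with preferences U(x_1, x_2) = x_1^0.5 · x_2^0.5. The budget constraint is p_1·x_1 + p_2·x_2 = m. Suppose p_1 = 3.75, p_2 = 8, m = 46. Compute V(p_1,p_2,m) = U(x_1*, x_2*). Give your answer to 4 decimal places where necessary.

V = 4.1992

Demand: x_1*(p_1,p_2,m) = 0.5·m/p_1 and x_2* = 0.5·m/p_2.
At p_1=3.75, p_2=8, m=46: x_1* = 0.5·46/3.75 = 6.1333, x_2* = 2.875.
Utility at the optimum: U(6.1333, 2.875) = 4.1992.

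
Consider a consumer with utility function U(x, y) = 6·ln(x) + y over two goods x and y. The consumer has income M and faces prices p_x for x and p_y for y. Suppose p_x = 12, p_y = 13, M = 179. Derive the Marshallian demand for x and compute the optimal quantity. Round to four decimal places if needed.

x* = 6.5

So x*(p_x,p_y) = 6·p_y/p_x, independent of income; and y* = (M − 6·p_y)/p_y.
At the given prices: x* = 6·13/12 = 6.5.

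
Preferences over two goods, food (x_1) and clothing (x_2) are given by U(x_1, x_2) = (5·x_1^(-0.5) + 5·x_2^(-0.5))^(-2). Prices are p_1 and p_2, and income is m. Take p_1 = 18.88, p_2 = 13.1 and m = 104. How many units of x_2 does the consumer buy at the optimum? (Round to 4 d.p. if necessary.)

x_2* = 3.728

MRS = MU_x_1/MU_x_2 = (x_2/x_1)^(1.5). Set equal to p_1/p_2.
Solve for the ratio: x_2/x_1 = [p_1/p_2]^(2/3).
With the ratio pinned down, the budget gives x_1* = m/(p_1 + p_2·(x_2/x_1)) and x_2* = (x_2/x_1)·x_1*.
Numerically x_2/x_1 = 1.275911, so x_1* = 104/(18.88 + 13.1·1.275911) = 2.9218 and x_2* = 1.275911·2.9218 = 3.728.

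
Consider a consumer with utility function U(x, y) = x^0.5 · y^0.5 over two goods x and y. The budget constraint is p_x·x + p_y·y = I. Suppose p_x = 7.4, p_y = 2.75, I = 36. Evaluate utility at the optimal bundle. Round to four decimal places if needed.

Demand: x*(p_x,p_y,I) = 0.5·I/p_x and y* = 0.5·I/p_y.
At p_x=7.4, p_y=2.75, I=36: x* = 0.5·36/7.4 = 2.4324, y* = 6.5455.
Utility at the optimum: U(2.4324, 6.5455) = 3.9902.

V = 3.9902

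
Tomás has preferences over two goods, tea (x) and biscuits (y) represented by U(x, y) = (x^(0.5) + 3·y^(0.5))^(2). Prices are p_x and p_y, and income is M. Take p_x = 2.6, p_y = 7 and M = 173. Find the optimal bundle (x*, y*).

From the CES first-order condition, (1/3)·(y/x)^(0.5) = p_x/p_y.
Hence y/x = (3·p_x/p_y)^(1/(0.5)), i.e. raised to the 2 power.
With the ratio pinned down, the budget gives x* = M/(p_x + p_y·(y/x)) and y* = (y/x)·x*.
Numerically y/x = 1.241633, so x* = 173/(2.6 + 7·1.241633) = 15.3214 and y* = 1.241633·15.3214 = 19.0235.

x* = 15.3214, y* = 19.0235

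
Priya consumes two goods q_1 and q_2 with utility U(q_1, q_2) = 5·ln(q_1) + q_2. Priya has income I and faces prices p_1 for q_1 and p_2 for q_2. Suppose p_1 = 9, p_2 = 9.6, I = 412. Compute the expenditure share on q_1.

Set MRS = p_1/p_2: (5/q_1)/1 = p_1/p_2.
So q_1*(p_1,p_2) = 5·p_2/p_1, independent of income; and q_2* = (I − 5·p_2)/p_2.
At the given prices: q_1* = 5·9.6/9 = 5.3333, and q_2* = 37.9167.
Expenditure on q_1: 9·5.3333 = 48; share = 0.1165.

share on q_1 = 0.1165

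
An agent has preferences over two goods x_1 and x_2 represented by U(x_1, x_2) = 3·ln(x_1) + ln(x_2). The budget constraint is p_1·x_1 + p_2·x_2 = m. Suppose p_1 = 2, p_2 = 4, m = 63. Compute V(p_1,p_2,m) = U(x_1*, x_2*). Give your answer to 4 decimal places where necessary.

MU_x_1/MU_x_2 = (3·x_2)/(x_1); tangency sets this equal to p_1/p_2.
Rearranging, p_2·x_2 = (1/3)·p_1·x_1. Substituting into the budget gives p_1·x_1·(1 + (1/3)) = m.
Demand: x_1*(p_1,p_2,m) = 0.75·m/p_1 and x_2* = 0.25·m/p_2.
At p_1=2, p_2=4, m=63: x_1* = 0.75·63/2 = 23.625, x_2* = 3.9375.
Utility at the optimum: U(23.625, 3.9375) = 10.8575.

V = 10.8575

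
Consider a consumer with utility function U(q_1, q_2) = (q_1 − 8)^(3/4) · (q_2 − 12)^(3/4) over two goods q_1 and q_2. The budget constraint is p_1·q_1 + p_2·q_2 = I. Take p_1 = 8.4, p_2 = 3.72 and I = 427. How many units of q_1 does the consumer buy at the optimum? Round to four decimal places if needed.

Discretionary income = 427 − 8·8.4 − 12·3.72 = 315.16; q_1* = 8 + 0.5·315.16/8.4 = 26.7595.

q_1* = 26.7595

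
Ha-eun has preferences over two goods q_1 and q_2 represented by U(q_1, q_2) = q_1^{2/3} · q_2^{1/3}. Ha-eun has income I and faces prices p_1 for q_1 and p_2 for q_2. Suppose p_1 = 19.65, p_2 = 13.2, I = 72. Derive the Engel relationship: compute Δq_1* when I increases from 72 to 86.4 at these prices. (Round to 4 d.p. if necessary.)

MU_q_1/MU_q_2 = (2/3·q_2)/(1/3·q_1); tangency sets this equal to p_1/p_2.
Rearranging, p_2·q_2 = (1/2)·p_1·q_1. Substituting into the budget gives p_1·q_1·(1 + (1/2)) = I.
Demand: q_1*(p_1,p_2,I) = 2/3·I/p_1 and q_2* = 1/3·I/p_2.
At p_1=19.65, p_2=13.2, I=72: q_1* = 2/3·72/19.65 = 2.4427.
At I' = 86.4: q_1* = 2.9313. Change: 2.9313 − 2.4427 = 0.4885.

Δq_1* = 0.4885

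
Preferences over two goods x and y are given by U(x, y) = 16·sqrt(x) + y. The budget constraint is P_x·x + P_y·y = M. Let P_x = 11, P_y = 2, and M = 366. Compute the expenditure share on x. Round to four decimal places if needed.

MU_x = 8/√x, MU_y = 1. Tangency: 8/√x = P_x/P_y.
Solve: √x = 8·P_y/P_x, so x*(P_x,P_y) = (8·P_y/P_x)², and y* = (M − P_x·x*)/P_y.
Plugging in: x* = (8·2/11)² = 2.1157, y* = 171.3636.
Expenditure on x: 11·2.1157 = 23.2727; share = 0.0636.

share on x = 0.0636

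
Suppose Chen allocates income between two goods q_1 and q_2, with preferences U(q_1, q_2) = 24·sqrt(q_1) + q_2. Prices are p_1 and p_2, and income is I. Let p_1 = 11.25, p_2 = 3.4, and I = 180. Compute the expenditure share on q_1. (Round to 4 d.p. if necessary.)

Utility is quasi-linear in q_2; the FOC for q_1 is 12/√q_1 = p_1/p_2.
Thus q_1* = (12·p_2/p_1)² — independent of I — with the rest of income spent on q_2.
Plugging in: q_1* = (12·3.4/11.25)² = 13.1527, q_2* = 9.4212.
Expenditure on q_1: 11.25·13.1527 = 147.968; share = 0.822.

share on q_1 = 0.822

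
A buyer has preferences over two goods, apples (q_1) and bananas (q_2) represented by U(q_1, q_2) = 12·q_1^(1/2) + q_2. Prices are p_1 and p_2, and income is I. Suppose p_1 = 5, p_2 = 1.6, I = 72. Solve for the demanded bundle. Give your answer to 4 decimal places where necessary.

q_1* = 3.6864, q_2* = 33.48

Set MRS = p_1/p_2: 6·q_1^(−1/2) = p_1/p_2.
Solve: √q_1 = 6·p_2/p_1, so q_1*(p_1,p_2) = (6·p_2/p_1)², and q_2* = (I − p_1·q_1*)/p_2.
Plugging in: q_1* = (6·1.6/5)² = 3.6864, q_2* = 33.48.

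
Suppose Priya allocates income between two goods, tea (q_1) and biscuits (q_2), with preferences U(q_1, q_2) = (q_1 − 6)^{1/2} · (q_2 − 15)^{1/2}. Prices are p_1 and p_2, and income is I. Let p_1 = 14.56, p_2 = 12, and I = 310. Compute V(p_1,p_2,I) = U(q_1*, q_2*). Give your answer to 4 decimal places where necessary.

Let q_1' = q_1−6, q_2' = q_2−15. MRS = q_2'/q_1' = p_1/p_2.
Substituting into the budget: q_1* = 6 + 0.5·(I − 6·p_1 − 15·p_2)/p_1, and q_2* = 15 + 0.5·(…)/p_2.
Discretionary income = 310 − 6·14.56 − 15·12 = 42.64; q_1* = 6 + 0.5·42.64/14.56 = 7.4643; q_2* = 15 + 0.5·42.64/12 = 16.7767.
Utility at the optimum: U(7.4643, 16.7767) = 1.6129.

V = 1.6129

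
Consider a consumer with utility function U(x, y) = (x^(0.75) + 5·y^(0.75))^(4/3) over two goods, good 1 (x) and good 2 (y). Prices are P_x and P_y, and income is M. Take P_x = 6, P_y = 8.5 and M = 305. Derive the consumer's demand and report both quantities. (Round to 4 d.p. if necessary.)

MRS = MU_x/MU_y = (1/5)·(y/x)^(0.25). Set equal to P_x/P_y.
Hence y/x = (5·P_x/P_y)^(1/(0.25)), i.e. raised to the 4 power.
Substitute y = (y/x)·x into the budget: x* = M/(P_x + P_y·(y/x)).
Numerically y/x = 155.170556, so x* = 305/(6 + 8.5·155.170556) = 0.2302 and y* = 155.170556·0.2302 = 35.7199.

x* = 0.2302, y* = 35.7199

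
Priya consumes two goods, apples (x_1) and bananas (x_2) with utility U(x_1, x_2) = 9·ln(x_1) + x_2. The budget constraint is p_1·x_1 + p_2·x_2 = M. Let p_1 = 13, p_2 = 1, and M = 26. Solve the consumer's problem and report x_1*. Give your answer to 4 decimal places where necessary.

x_1* = 0.6923

MU_x_1 = 9/x_1, MU_x_2 = 1. Tangency: 9/x_1 = p_1/p_2.
So x_1*(p_1,p_2) = 9·p_2/p_1, independent of income; and x_2* = (M − 9·p_2)/p_2.
At the given prices: x_1* = 9·1/13 = 0.6923.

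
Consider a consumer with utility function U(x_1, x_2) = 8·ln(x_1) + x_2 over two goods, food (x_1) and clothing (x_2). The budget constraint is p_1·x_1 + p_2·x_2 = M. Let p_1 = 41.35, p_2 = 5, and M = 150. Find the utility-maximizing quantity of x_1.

Set MRS = p_1/p_2: (8/x_1)/1 = p_1/p_2.
So x_1*(p_1,p_2) = 8·p_2/p_1, independent of income; and x_2* = (M − 8·p_2)/p_2.
At the given prices: x_1* = 8·5/41.35 = 0.9674.

x_1* = 0.9674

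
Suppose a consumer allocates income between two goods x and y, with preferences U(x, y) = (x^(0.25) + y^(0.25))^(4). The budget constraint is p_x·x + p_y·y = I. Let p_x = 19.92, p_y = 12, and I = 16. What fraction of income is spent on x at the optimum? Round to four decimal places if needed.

MRS = MU_x/MU_y = (y/x)^(0.75). Set equal to p_x/p_y.
Hence y/x = (p_x/p_y)^(1/(0.75)), i.e. raised to the 4/3 power.
Substitute y = (y/x)·x into the budget: x* = I/(p_x + p_y·(y/x)).
Numerically y/x = 1.96552, so x* = 16/(19.92 + 12·1.96552) = 0.3678 and y* = 1.96552·0.3678 = 0.7228.
Expenditure on x: 19.92·0.3678 = 7.3258; share = 0.4579.

share on x = 0.4579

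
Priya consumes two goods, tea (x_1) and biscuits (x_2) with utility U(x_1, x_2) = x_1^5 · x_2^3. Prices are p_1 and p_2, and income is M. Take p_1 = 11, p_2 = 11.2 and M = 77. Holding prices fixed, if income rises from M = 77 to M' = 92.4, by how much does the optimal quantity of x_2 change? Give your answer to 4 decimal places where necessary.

Δx_2* = 0.5156

Tangency: MRS = (5/3)·x_2/x_1 = p_1/p_2.
Rearranging, p_2·x_2 = (3/5)·p_1·x_1. Substituting into the budget gives p_1·x_1·(1 + (3/5)) = M.
Demand: x_1*(p_1,p_2,M) = 0.625·M/p_1 and x_2* = 0.375·M/p_2.
At p_1=11, p_2=11.2, M=77: x_2* = 0.375·77/11.2 = 2.5781.
At M' = 92.4: x_2* = 3.0938. Change: 3.0938 − 2.5781 = 0.5156.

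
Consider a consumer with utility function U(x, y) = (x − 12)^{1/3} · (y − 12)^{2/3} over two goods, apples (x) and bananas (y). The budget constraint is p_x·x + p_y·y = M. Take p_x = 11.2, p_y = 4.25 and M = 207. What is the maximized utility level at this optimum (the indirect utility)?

V = 1.9469

Discretionary income = 207 − 12·11.2 − 12·4.25 = 21.6; x* = 12 + 1/3·21.6/11.2 = 12.6429; y* = 12 + 2/3·21.6/4.25 = 15.3882.
Utility at the optimum: U(12.6429, 15.3882) = 1.9469.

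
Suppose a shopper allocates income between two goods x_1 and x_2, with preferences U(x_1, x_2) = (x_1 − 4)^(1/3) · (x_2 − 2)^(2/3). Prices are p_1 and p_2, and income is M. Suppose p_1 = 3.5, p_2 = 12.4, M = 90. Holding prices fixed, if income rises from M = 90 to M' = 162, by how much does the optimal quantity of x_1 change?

Δx_1* = 6.8571

This is Cobb-Douglas in (x_1−4, x_2−2): tangency gives 1/3·p_2·(x_2−2) = 2/3·p_1·(x_1−4).
After buying the subsistence bundle (4, 2), a share 1/3 of the remaining income goes to x_1: x_1* = 4 + 1/3·(M − 4p_1 − 2p_2)/p_1.
Discretionary income = 90 − 4·3.5 − 2·12.4 = 51.2; x_1* = 4 + 1/3·51.2/3.5 = 8.8762.
At M' = 162: x_1* = 15.7333. Change: 15.7333 − 8.8762 = 6.8571.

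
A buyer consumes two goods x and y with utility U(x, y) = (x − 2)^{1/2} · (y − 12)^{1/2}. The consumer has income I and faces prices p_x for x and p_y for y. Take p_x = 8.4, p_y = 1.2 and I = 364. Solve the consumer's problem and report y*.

Substituting into the budget: x* = 2 + 0.5·(I − 2·p_x − 12·p_y)/p_x, and y* = 12 + 0.5·(…)/p_y.
Discretionary income = 364 − 2·8.4 − 12·1.2 = 332.8; y* = 12 + 0.5·332.8/1.2 = 150.6667.

y* = 150.6667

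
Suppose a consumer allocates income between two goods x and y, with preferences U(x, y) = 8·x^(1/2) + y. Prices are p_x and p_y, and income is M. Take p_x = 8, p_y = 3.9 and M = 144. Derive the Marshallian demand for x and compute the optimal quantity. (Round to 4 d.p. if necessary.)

x* = 3.8025

Utility is quasi-linear in y; the FOC for x is 4/√x = p_x/p_y.
Thus x* = (4·p_y/p_x)² — independent of M — with the rest of income spent on y.
Plugging in: x* = (4·3.9/8)² = 3.8025.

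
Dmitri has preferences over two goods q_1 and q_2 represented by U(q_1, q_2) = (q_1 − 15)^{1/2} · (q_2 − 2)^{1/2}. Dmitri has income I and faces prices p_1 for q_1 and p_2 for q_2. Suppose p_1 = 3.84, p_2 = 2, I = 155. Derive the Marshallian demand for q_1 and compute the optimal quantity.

q_1* = 27.1615

MRS = (q_2−2)/(q_1−15). Tangency with p_1/p_2 gives q_2−2 = (p_1/p_2)·(q_1−15).
Substituting into the budget: q_1* = 15 + 0.5·(I − 15·p_1 − 2·p_2)/p_1, and q_2* = 2 + 0.5·(…)/p_2.
Discretionary income = 155 − 15·3.84 − 2·2 = 93.4; q_1* = 15 + 0.5·93.4/3.84 = 27.1615.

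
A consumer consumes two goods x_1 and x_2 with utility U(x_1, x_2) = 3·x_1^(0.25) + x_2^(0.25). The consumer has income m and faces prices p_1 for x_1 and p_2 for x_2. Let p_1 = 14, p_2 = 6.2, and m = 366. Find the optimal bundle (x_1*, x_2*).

x_1* = 20.0603, x_2* = 13.7348

MRS = MU_x_1/MU_x_2 = 3·(x_2/x_1)^(0.75). Set equal to p_1/p_2.
Hence x_2/x_1 = ((1/3)·p_1/p_2)^(1/(0.75)), i.e. raised to the 4/3 power.
With the ratio pinned down, the budget gives x_1* = m/(p_1 + p_2·(x_2/x_1)) and x_2* = (x_2/x_1)·x_1*.
Numerically x_2/x_1 = 0.684679, so x_1* = 366/(14 + 6.2·0.684679) = 20.0603 and x_2* = 0.684679·20.0603 = 13.7348.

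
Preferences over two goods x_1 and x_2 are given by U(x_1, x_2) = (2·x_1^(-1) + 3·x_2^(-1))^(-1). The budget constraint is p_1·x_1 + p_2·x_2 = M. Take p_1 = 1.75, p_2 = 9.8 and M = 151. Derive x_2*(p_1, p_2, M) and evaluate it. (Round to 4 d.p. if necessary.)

From the CES first-order condition, (2/3)·(x_2/x_1)^(2) = p_1/p_2.
Hence x_2/x_1 = ((3/2)·p_1/p_2)^(1/(2)), i.e. raised to the 0.5 power.
With the ratio pinned down, the budget gives x_1* = M/(p_1 + p_2·(x_2/x_1)) and x_2* = (x_2/x_1)·x_1*.
Numerically x_2/x_1 = 0.517549, so x_1* = 151/(1.75 + 9.8·0.517549) = 22.1343 and x_2* = 0.517549·22.1343 = 11.4556.

x_2* = 11.4556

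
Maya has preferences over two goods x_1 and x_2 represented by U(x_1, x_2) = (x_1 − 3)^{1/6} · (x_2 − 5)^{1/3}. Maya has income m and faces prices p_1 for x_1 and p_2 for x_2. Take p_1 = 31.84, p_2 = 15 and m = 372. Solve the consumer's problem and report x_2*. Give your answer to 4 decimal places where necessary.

x_2* = 13.9547

This is Cobb-Douglas in (x_1−3, x_2−5): tangency gives 1/6·p_2·(x_2−5) = 1/3·p_1·(x_1−3).
After buying the subsistence bundle (3, 5), a share 1/3 of the remaining income goes to x_1: x_1* = 3 + 1/3·(m − 3p_1 − 5p_2)/p_1.
Discretionary income = 372 − 3·31.84 − 5·15 = 201.48; x_2* = 5 + 2/3·201.48/15 = 13.9547.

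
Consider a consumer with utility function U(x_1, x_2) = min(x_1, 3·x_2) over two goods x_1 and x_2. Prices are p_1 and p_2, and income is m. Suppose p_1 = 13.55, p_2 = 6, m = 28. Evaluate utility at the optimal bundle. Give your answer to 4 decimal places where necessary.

With perfect complements, no substitution: consume in ratio x_1:x_2 = 3:1.
Budget: p_1·x_1 + p_2·(1/3)·x_1 = m, so (3·p_1 + p_2)·x_1 = 3·m.
Demand: x_1*(p_1,p_2,m) = 3·m/(3·p_1 + p_2), x_2* = m/(3·p_1 + p_2).
Here 3·13.55 + 6 = 46.65, giving x_1* = 1.8006 and x_2* = 0.6002.
Utility at the optimum: U(1.8006, 0.6002) = 1.8006.

V = 1.8006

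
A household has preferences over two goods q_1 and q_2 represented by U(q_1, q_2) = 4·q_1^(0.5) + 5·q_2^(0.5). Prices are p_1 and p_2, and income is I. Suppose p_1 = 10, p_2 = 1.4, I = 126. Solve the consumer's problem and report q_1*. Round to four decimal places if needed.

q_1* = 1.0361

From the CES first-order condition, (4/5)·(q_2/q_1)^(0.5) = p_1/p_2.
Hence q_2/q_1 = ((5/4)·p_1/p_2)^(1/(0.5)), i.e. raised to the 2 power.
Substitute q_2 = (q_2/q_1)·q_1 into the budget: q_1* = I/(p_1 + p_2·(q_2/q_1)).
Numerically q_2/q_1 = 79.719388, so q_1* = 126/(10 + 1.4·79.719388) = 1.0361.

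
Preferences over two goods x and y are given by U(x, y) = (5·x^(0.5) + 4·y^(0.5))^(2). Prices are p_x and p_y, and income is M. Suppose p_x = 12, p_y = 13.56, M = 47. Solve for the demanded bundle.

MRS = MU_x/MU_y = (5/4)·(y/x)^(0.5). Set equal to p_x/p_y.
Solve for the ratio: y/x = [(4/5)·p_x/p_y]^(2).
Substitute y = (y/x)·x into the budget: x* = M/(p_x + p_y·(y/x)).
Numerically y/x = 0.501214, so x* = 47/(12 + 13.56·0.501214) = 2.5005 and y* = 0.501214·2.5005 = 1.2533.

x* = 2.5005, y* = 1.2533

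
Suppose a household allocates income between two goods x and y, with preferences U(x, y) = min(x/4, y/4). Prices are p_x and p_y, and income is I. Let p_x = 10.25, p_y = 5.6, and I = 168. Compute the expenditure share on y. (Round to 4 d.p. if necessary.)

share on y = 0.3533

Leontief preferences: the optimum is at the kink where x/4 = y/4, i.e. y = x.
Budget: p_x·x + p_y·x = I, so (4·p_x + 4·p_y)·x = 4·I.
Demand: x*(p_x,p_y,I) = 4·I/(4·p_x + 4·p_y), y* = 4·I/(4·p_x + 4·p_y).
Here 4·10.25 + 4·5.6 = 63.4, giving x* = 10.5994 and y* = 10.5994.
Expenditure on y: 5.6·10.5994 = 59.3565; share = 0.3533.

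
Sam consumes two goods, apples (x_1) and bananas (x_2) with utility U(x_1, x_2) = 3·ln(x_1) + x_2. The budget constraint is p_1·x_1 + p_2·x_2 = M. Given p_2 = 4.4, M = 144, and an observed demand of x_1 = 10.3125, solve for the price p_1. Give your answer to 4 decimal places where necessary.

Set MRS = p_1/p_2: (3/x_1)/1 = p_1/p_2.
So x_1*(p_1,p_2) = 3·p_2/p_1, independent of income; and x_2* = (M − 3·p_2)/p_2.
Set x_1* = 10.3125 in the demand function and solve for p_1: p_1 = 1.28.

p_1 = 1.28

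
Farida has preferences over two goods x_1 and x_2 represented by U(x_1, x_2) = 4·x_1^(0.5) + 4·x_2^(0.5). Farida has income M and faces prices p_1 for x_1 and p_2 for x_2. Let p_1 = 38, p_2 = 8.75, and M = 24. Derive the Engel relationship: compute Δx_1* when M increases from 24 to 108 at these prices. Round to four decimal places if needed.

Δx_1* = 0.4137

MU_x_1 ∝ 4·x_1^(-0.5), MU_x_2 ∝ 4·x_2^(-0.5), so MRS = (x_2/x_1)^(0.5) = p_1/p_2.
Hence x_2/x_1 = (p_1/p_2)^(1/(0.5)), i.e. raised to the 2 power.
With the ratio pinned down, the budget gives x_1* = M/(p_1 + p_2·(x_2/x_1)) and x_2* = (x_2/x_1)·x_1*.
Numerically x_2/x_1 = 18.860408, so x_1* = 24/(38 + 8.75·18.860408) = 0.1182.
At M' = 108: x_1* = 0.5319. Change: 0.5319 − 0.1182 = 0.4137.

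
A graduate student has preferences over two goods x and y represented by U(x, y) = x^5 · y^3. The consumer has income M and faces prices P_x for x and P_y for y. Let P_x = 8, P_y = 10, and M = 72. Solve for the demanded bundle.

Tangency: MRS = (5/3)·y/x = P_x/P_y.
So 5·P_y·y = 3·P_x·x; combined with the budget, a share 0.625 of income goes to x.
Demand: x*(P_x,P_y,M) = 0.625·M/P_x and y* = 0.375·M/P_y.
At P_x=8, P_y=10, M=72: x* = 0.625·72/8 = 5.625, y* = 2.7.

x* = 5.625, y* = 2.7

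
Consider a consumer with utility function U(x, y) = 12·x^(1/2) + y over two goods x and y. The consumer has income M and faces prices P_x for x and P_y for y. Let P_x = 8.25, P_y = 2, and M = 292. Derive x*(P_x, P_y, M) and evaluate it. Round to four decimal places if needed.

MU_x = 6/√x, MU_y = 1. Tangency: 6/√x = P_x/P_y.
Thus x* = (6·P_y/P_x)² — independent of M — with the rest of income spent on y.
Plugging in: x* = (6·2/8.25)² = 2.1157.

x* = 2.1157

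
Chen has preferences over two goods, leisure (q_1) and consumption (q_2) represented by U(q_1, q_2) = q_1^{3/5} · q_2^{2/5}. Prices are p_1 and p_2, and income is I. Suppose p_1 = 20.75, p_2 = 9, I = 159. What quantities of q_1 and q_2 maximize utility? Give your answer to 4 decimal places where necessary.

The MRS is (3/2)·q_2/q_1. Set MRS = p_1/p_2.
So 0.6·p_2·q_2 = 0.4·p_1·q_1; combined with the budget, a share 0.6 of income goes to q_1.
Demand: q_1*(p_1,p_2,I) = 0.6·I/p_1 and q_2* = 0.4·I/p_2.
At p_1=20.75, p_2=9, I=159: q_1* = 0.6·159/20.75 = 4.5976, q_2* = 7.0667.

q_1* = 4.5976, q_2* = 7.0667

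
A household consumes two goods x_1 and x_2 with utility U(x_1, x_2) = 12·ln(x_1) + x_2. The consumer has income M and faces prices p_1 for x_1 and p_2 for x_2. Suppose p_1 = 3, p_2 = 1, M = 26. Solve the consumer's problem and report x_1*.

MU_x_1 = 12/x_1, MU_x_2 = 1. Tangency: 12/x_1 = p_1/p_2.
So x_1*(p_1,p_2) = 12·p_2/p_1, independent of income; and x_2* = (M − 12·p_2)/p_2.
At the given prices: x_1* = 12·1/3 = 4.

x_1* = 4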